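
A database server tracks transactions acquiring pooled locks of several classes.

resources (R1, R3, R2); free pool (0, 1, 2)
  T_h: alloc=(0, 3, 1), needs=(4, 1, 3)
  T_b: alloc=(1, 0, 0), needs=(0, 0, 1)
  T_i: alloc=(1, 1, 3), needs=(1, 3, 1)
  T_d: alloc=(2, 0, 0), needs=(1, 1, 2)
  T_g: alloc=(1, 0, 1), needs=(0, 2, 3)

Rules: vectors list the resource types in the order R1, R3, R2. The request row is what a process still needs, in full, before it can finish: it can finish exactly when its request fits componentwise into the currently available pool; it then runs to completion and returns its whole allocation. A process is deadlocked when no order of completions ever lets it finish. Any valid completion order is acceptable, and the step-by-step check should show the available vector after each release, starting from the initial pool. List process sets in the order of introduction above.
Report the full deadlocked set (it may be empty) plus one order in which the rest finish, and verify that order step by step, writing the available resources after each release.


Deadlocked: T_h, T_i and T_g.
Key observation: after T_b, T_d the pool peaks at (3, 1, 2), and each blocked process is short somewhere: T_h on R1, R2; T_i on R3; T_g on R3, R2.
The rest can finish in the order T_b, T_d. Walking it through:
  pool = (0, 1, 2)
  run T_b (needs (0, 0, 1), free (0, 1, 2)); after release of (1, 0, 0) the pool is (1, 1, 2)
  run T_d (needs (1, 1, 2), free (1, 1, 2)); after release of (2, 0, 0) the pool is (3, 1, 2)
The stuck group stays short no matter what:
  T_h still needs (4, 1, 3) but only (3, 1, 2) is free — short on R1 and R2
  T_i still needs (1, 3, 1) but only (3, 1, 2) is free — short on R3
  T_g still needs (0, 2, 3) but only (3, 1, 2) is free — short on R3 and R2


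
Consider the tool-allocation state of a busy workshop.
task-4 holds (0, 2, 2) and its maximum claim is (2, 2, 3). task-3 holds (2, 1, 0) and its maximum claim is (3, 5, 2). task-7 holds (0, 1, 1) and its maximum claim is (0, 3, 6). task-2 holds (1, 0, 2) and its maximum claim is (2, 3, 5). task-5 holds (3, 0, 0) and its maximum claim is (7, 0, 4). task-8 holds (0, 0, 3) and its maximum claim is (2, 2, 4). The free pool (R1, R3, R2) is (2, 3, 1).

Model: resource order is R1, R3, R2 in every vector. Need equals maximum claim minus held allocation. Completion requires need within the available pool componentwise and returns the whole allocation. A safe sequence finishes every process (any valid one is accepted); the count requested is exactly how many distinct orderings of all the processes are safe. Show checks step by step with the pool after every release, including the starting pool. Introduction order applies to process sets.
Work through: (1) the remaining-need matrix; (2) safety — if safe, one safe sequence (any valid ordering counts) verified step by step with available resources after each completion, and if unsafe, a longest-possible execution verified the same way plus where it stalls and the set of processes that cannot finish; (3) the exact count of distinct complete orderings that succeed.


(1) Need matrix, components ordered R1, R3, R2:
  task-4: (2, 0, 1)
  task-3: (1, 4, 2)
  task-7: (0, 2, 5)
  task-2: (1, 3, 3)
  task-5: (4, 0, 4)
  task-8: (2, 2, 1)
(2) SAFE — a valid safe sequence is task-4, task-3, task-2, task-8, task-7, task-5.
Key observation: the first exact fit in this order is task-4 — it needs (2, 0, 1) with (2, 3, 1) free, meeting a requested resource to the last unit.
Walking it through:
  pool = (2, 3, 1)
  run task-4 (needs (2, 0, 1), free (2, 3, 1)); after release of (0, 2, 2) the pool is (2, 5, 3)
  run task-3 (needs (1, 4, 2), free (2, 5, 3)); after release of (2, 1, 0) the pool is (4, 6, 3)
  run task-2 (needs (1, 3, 3), free (4, 6, 3)); after release of (1, 0, 2) the pool is (5, 6, 5)
  run task-8 (needs (2, 2, 1), free (5, 6, 5)); after release of (0, 0, 3) the pool is (5, 6, 8)
  run task-7 (needs (0, 2, 5), free (5, 6, 8)); after release of (0, 1, 1) the pool is (5, 7, 9)
  run task-5 (needs (4, 0, 4), free (5, 7, 9)); after release of (3, 0, 0) the pool is (8, 7, 9)
(3) Precisely 54 of the possible complete orderings are safe sequences.


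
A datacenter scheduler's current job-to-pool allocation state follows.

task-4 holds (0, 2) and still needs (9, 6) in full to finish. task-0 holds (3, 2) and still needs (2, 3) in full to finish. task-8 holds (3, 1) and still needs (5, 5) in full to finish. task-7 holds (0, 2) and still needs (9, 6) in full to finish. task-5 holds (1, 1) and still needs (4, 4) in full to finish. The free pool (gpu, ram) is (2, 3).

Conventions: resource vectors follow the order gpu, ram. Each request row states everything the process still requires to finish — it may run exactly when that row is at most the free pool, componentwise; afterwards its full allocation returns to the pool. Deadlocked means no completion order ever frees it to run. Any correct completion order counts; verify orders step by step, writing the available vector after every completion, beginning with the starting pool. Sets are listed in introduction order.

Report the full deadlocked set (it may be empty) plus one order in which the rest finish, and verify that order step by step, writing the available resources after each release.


The deadlocked set is empty.
Key observation: no deadlock: task-0 fits now, and the freed resources carry the rest through.
The rest can finish in the order task-0, task-8, task-5, task-4, task-7. Verifying each step:
  pool = (2, 3)
  task-0: need (2, 3) fits (2, 3); releases (3, 2), pool now (5, 5)
  task-8: need (5, 5) fits (5, 5); releases (3, 1), pool now (8, 6)
  task-5: need (4, 4) fits (8, 6); releases (1, 1), pool now (9, 7)
  task-4: need (9, 6) fits (9, 7); releases (0, 2), pool now (9, 9)
  task-7: need (9, 6) fits (9, 9); releases (0, 2), pool now (9, 11)


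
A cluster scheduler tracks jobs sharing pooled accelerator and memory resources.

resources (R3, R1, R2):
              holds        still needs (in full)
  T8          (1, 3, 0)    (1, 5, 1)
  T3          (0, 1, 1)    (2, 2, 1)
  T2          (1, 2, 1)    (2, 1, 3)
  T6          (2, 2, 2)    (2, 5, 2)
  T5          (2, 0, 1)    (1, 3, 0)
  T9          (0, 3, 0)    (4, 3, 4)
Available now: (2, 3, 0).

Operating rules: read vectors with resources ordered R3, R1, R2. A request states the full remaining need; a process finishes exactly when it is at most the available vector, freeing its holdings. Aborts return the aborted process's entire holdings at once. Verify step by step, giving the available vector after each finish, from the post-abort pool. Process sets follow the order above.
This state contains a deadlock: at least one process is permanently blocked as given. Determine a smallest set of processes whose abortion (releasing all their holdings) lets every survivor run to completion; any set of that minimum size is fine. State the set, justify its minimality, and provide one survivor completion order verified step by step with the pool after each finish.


Abort T6.
Key observation: T9 was stuck for good until T6 gave back (2, 2, 2); in the order shown it finishes at step 3.
No smaller set exists: with zero aborts the deadlock remains.
The survivors complete as T5, T3, T9, T8, T2. Check, step by step (starting from the post-abort pool):
  pool = (4, 5, 2)
  T5 needs (1, 3, 0) <= (4, 5, 2) -> finishes; pool += (2, 0, 1) = (6, 5, 3)
  T3 needs (2, 2, 1) <= (6, 5, 3) -> finishes; pool += (0, 1, 1) = (6, 6, 4)
  T9 needs (4, 3, 4) <= (6, 6, 4) -> finishes; pool += (0, 3, 0) = (6, 9, 4)
  T8 needs (1, 5, 1) <= (6, 9, 4) -> finishes; pool += (1, 3, 0) = (7, 12, 4)
  T2 needs (2, 1, 3) <= (7, 12, 4) -> finishes; pool += (1, 2, 1) = (8, 14, 5)


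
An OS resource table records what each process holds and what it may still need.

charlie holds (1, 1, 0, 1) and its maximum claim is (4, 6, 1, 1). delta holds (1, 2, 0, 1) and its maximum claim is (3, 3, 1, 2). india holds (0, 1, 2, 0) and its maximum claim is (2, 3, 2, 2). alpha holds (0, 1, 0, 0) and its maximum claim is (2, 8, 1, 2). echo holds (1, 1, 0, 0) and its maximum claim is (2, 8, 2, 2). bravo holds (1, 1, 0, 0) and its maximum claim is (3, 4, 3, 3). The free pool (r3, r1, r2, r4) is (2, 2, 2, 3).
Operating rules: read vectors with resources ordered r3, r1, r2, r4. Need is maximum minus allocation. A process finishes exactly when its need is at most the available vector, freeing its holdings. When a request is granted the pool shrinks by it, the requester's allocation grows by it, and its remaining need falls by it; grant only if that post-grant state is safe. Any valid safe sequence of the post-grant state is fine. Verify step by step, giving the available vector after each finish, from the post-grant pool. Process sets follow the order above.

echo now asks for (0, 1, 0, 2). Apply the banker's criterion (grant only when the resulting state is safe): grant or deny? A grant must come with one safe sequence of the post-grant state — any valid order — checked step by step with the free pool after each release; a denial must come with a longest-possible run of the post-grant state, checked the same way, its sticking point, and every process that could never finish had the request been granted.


DENY — the pretend-granted state is unsafe.
Key observation: after delta, india the pool peaks at (3, 4, 4, 2), and each blocked process is short somewhere: charlie on r1; alpha on r1; echo on r1; bravo on r4.
After a pretend grant, a maximal execution: delta, india — then nothing else fits. Walking it through:
  pool = (2, 1, 2, 1)
  run delta (needs (2, 1, 1, 1), free (2, 1, 2, 1)); after release of (1, 2, 0, 1) the pool is (3, 3, 2, 2)
  run india (needs (2, 2, 0, 2), free (3, 3, 2, 2)); after release of (0, 1, 2, 0) the pool is (3, 4, 4, 2)
  blocked: charlie wants (3, 5, 1, 0), pool (3, 4, 4, 2) — not enough r1
  blocked: alpha wants (2, 7, 1, 2), pool (3, 4, 4, 2) — not enough r1
  blocked: echo wants (1, 6, 2, 0), pool (3, 4, 4, 2) — not enough r1
  blocked: bravo wants (2, 3, 3, 3), pool (3, 4, 4, 2) — not enough r4
Processes that could never finish after the grant: charlie, alpha, echo and bravo.


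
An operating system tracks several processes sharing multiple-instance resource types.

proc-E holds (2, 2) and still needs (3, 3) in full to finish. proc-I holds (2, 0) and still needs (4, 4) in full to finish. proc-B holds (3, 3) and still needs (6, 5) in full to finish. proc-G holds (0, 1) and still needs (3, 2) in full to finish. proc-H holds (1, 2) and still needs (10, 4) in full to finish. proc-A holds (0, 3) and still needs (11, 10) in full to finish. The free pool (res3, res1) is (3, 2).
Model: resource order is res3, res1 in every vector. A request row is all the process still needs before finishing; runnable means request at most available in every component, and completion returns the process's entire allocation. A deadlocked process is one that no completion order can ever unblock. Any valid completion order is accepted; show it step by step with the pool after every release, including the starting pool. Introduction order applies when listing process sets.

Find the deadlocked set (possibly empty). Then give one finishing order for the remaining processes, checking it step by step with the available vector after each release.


The deadlocked set is empty.
Key observation: proc-G fits the free pool immediately, and its release cascades until everyone finishes.
A valid finishing order for the others: proc-G, proc-E, proc-I, proc-B, proc-H, proc-A. Walking it through:
  pool = (3, 2)
  proc-G needs (3, 2) <= (3, 2) -> finishes; pool += (0, 1) = (3, 3)
  proc-E needs (3, 3) <= (3, 3) -> finishes; pool += (2, 2) = (5, 5)
  proc-I needs (4, 4) <= (5, 5) -> finishes; pool += (2, 0) = (7, 5)
  proc-B needs (6, 5) <= (7, 5) -> finishes; pool += (3, 3) = (10, 8)
  proc-H needs (10, 4) <= (10, 8) -> finishes; pool += (1, 2) = (11, 10)
  proc-A needs (11, 10) <= (11, 10) -> finishes; pool += (0, 3) = (11, 13)


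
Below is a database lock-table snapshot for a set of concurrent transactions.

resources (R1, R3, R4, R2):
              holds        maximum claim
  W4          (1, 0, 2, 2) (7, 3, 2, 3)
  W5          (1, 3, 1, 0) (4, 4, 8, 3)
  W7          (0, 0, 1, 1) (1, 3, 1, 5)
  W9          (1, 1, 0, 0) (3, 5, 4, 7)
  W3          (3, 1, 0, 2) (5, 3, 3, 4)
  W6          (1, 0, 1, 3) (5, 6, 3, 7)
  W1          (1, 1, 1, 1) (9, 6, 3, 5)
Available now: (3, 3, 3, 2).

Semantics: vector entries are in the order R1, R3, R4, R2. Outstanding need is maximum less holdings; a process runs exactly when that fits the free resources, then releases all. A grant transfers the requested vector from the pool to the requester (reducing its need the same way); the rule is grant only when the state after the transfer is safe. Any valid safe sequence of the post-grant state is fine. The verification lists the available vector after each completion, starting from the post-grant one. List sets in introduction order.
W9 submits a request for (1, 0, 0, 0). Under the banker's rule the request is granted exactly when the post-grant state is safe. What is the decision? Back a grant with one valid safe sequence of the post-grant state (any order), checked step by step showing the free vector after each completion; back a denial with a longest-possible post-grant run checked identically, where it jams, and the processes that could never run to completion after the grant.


DENY. Granting would leave the state unsafe.
Key observation: after W3, W7 the pool peaks at (5, 4, 4, 5), and each blocked process is short somewhere: W4 on R1; W5 on R4; W9 on R2; W6 on R3; W1 on R1, R3.
On the post-grant state, W3, W7 is a maximal run — nothing extends it. Verifying each step:
  pool = (2, 3, 3, 2)
  W3 needs (2, 2, 3, 2) <= (2, 3, 3, 2) -> finishes; pool += (3, 1, 0, 2) = (5, 4, 3, 4)
  W7 needs (1, 3, 0, 4) <= (5, 4, 3, 4) -> finishes; pool += (0, 0, 1, 1) = (5, 4, 4, 5)
  W4 still needs (6, 3, 0, 1) but only (5, 4, 4, 5) is free — short on R1
  W5 still needs (3, 1, 7, 3) but only (5, 4, 4, 5) is free — short on R4
  W9 still needs (1, 4, 4, 7) but only (5, 4, 4, 5) is free — short on R2
  W6 still needs (4, 6, 2, 4) but only (5, 4, 4, 5) is free — short on R3
  W1 still needs (8, 5, 2, 4) but only (5, 4, 4, 5) is free — short on R1 and R3
Had the request been granted, W4, W5, W9, W6 and W1 could never finish.


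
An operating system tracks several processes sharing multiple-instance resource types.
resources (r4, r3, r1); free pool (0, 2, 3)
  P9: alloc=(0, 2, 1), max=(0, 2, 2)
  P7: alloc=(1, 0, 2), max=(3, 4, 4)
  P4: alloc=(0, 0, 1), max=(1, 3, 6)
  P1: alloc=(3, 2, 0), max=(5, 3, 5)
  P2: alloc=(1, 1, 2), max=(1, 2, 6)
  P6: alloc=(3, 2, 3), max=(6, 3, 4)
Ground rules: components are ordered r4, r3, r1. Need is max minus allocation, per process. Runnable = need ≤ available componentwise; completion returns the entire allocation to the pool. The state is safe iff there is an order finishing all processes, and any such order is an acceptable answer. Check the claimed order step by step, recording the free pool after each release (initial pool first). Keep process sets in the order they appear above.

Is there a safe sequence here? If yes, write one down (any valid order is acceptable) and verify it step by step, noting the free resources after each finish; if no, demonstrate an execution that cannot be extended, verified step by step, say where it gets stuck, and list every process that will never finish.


UNSAFE — no complete ordering exists.
Key observation: the pool after P9, P2, P4 is (1, 5, 7); every surviving request exceeds it in r4, so progress ends there.
The run P9, P2, P4 cannot be extended any further. Walking it through:
  pool = (0, 2, 3)
  run P9 (needs (0, 0, 1), free (0, 2, 3)); after release of (0, 2, 1) the pool is (0, 4, 4)
  run P2 (needs (0, 1, 4), free (0, 4, 4)); after release of (1, 1, 2) the pool is (1, 5, 6)
  run P4 (needs (1, 3, 5), free (1, 5, 6)); after release of (0, 0, 1) the pool is (1, 5, 7)
  P7 cannot run: need (2, 4, 2) vs free (1, 5, 7) (insufficient r4)
  P1 cannot run: need (2, 1, 5) vs free (1, 5, 7) (insufficient r4)
  P6 cannot run: need (3, 1, 1) vs free (1, 5, 7) (insufficient r4)
Never able to finish: P7, P1 and P6.


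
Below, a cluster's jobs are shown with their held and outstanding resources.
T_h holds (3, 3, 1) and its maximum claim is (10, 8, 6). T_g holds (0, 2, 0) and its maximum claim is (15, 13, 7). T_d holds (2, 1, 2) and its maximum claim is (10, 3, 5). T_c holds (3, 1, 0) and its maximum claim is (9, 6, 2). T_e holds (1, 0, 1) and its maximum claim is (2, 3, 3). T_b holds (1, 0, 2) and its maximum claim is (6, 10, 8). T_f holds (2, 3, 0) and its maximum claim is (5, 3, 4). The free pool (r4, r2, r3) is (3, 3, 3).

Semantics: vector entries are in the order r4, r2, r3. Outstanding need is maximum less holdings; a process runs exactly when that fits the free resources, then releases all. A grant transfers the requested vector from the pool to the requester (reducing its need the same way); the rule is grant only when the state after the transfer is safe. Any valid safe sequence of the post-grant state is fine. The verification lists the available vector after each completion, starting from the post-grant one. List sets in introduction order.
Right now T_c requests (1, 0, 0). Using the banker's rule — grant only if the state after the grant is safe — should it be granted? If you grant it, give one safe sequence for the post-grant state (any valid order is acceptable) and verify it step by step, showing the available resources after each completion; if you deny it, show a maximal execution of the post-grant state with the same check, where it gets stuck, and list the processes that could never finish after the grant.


GRANT. The post-grant state is safe; one safe sequence: T_e, T_f, T_c, T_d, T_h, T_b, T_g.
Key observation: granting shrinks the pool to (2, 3, 3), yet T_e still fits and the chain goes through.
Step-by-step check of the post-grant state:
  pool = (2, 3, 3)
  T_e: need (1, 3, 2) fits (2, 3, 3); releases (1, 0, 1), pool now (3, 3, 4)
  T_f: need (3, 0, 4) fits (3, 3, 4); releases (2, 3, 0), pool now (5, 6, 4)
  T_c: need (5, 5, 2) fits (5, 6, 4); releases (4, 1, 0), pool now (9, 7, 4)
  T_d: need (8, 2, 3) fits (9, 7, 4); releases (2, 1, 2), pool now (11, 8, 6)
  T_h: need (7, 5, 5) fits (11, 8, 6); releases (3, 3, 1), pool now (14, 11, 7)
  T_b: need (5, 10, 6) fits (14, 11, 7); releases (1, 0, 2), pool now (15, 11, 9)
  T_g: need (15, 11, 7) fits (15, 11, 9); releases (0, 2, 0), pool now (15, 13, 9)


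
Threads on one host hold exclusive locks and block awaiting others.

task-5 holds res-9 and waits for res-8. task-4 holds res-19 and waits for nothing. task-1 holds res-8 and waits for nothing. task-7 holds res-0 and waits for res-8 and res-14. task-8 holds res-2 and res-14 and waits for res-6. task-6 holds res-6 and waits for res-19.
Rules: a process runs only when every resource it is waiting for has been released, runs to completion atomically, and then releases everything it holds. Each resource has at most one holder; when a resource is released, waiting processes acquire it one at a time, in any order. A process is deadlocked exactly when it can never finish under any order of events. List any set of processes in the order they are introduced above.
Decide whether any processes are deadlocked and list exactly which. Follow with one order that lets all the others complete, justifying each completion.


The deadlocked set is empty.
Key observation: there is no circular wait here — follow any chain and it reaches a process that is free to run now.
One completion order for the rest: task-4, task-1, task-6, task-5, task-8, task-7.
Check, step by step:
  task-4 waits on nothing -> runs at once and releases res-19
  task-1 waits on nothing -> runs at once and releases res-8
  run task-6 (all its waits — res-19 — are resolved); releases res-6
  run task-5 (all its waits — res-8 — are resolved); releases res-9
  run task-8 (all its waits — res-6 — are resolved); releases res-2 and res-14
  run task-7 (all its waits — res-8 and res-14 — are resolved); releases res-0


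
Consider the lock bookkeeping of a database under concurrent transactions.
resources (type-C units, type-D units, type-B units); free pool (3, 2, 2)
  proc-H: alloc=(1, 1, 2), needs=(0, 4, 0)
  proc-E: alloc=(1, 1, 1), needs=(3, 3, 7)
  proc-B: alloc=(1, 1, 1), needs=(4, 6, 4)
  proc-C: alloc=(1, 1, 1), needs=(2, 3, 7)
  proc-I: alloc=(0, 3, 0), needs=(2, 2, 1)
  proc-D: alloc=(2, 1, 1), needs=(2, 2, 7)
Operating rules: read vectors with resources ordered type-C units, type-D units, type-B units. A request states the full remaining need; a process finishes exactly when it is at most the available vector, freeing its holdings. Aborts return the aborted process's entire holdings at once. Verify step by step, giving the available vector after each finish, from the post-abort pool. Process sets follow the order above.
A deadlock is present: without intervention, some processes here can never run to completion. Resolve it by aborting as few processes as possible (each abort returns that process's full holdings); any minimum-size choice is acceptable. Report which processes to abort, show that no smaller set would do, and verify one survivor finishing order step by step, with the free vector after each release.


The answer: abort proc-E and proc-D.
Key observation: no ordering could ever have run proc-C before the abort of proc-E and proc-D; with (3, 2, 2) back in the pool it fits at step 4.
Why nothing smaller works — every single abort fails: proc-H alone leaves proc-E blocked (short on type-B units); proc-E alone leaves proc-C blocked (short on type-B units); proc-B alone leaves proc-E blocked (short on type-B units); proc-C alone leaves proc-E blocked (short on type-B units); proc-I alone leaves proc-E blocked (short on type-B units); proc-D alone leaves proc-E blocked (short on type-B units).
One survivor order: proc-I, proc-H, proc-B, proc-C. Verifying each step (post-abort pool first):
  pool = (6, 4, 4)
  proc-I needs (2, 2, 1) <= (6, 4, 4) -> finishes; pool += (0, 3, 0) = (6, 7, 4)
  proc-H needs (0, 4, 0) <= (6, 7, 4) -> finishes; pool += (1, 1, 2) = (7, 8, 6)
  proc-B needs (4, 6, 4) <= (7, 8, 6) -> finishes; pool += (1, 1, 1) = (8, 9, 7)
  proc-C needs (2, 3, 7) <= (8, 9, 7) -> finishes; pool += (1, 1, 1) = (9, 10, 8)


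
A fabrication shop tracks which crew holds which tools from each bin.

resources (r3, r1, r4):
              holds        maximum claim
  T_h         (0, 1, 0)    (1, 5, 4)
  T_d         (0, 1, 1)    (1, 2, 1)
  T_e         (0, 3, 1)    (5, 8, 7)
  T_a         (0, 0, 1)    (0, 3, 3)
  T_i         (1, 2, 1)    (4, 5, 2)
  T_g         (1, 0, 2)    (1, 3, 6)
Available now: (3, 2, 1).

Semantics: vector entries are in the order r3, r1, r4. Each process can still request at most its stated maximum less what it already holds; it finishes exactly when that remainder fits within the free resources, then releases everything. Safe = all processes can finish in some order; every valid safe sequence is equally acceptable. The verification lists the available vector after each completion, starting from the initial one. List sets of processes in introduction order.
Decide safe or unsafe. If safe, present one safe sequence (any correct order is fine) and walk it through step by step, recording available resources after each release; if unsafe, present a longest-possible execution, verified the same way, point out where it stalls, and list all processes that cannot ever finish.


SAFE — a valid safe sequence is T_d, T_a, T_i, T_g, T_h, T_e.
Key observation: T_a marks the first exact bind of the order: its need (0, 3, 2) fits the free (3, 3, 2) with zero slack on a requested resource.
Verifying each step:
  pool = (3, 2, 1)
  T_d: need (1, 1, 0) fits (3, 2, 1); releases (0, 1, 1), pool now (3, 3, 2)
  T_a: need (0, 3, 2) fits (3, 3, 2); releases (0, 0, 1), pool now (3, 3, 3)
  T_i: need (3, 3, 1) fits (3, 3, 3); releases (1, 2, 1), pool now (4, 5, 4)
  T_g: need (0, 3, 4) fits (4, 5, 4); releases (1, 0, 2), pool now (5, 5, 6)
  T_h: need (1, 4, 4) fits (5, 5, 6); releases (0, 1, 0), pool now (5, 6, 6)
  T_e: need (5, 5, 6) fits (5, 6, 6); releases (0, 3, 1), pool now (5, 9, 7)


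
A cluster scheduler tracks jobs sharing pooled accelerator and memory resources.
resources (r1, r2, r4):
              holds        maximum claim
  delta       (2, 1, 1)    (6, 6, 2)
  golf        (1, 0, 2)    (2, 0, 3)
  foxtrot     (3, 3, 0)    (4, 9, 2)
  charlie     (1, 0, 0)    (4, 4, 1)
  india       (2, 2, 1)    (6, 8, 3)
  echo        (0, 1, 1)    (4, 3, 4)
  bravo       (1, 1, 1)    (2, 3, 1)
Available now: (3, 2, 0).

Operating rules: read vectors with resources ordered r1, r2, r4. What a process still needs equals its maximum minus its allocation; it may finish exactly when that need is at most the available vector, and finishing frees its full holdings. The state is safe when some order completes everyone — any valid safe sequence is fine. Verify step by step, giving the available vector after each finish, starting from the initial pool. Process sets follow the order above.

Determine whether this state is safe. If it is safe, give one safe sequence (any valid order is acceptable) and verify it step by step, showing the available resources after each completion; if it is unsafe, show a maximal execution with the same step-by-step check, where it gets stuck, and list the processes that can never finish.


UNSAFE.
Key observation: after bravo, golf, echo, charlie complete, (6, 4, 4) is the best the pool ever gets, yet each leftover process wants more r2.
Going as far as possible: bravo, golf, echo, charlie; after that, nothing fits. Check, step by step:
  pool = (3, 2, 0)
  bravo: need (1, 2, 0) fits (3, 2, 0); releases (1, 1, 1), pool now (4, 3, 1)
  golf: need (1, 0, 1) fits (4, 3, 1); releases (1, 0, 2), pool now (5, 3, 3)
  echo: need (4, 2, 3) fits (5, 3, 3); releases (0, 1, 1), pool now (5, 4, 4)
  charlie: need (3, 4, 1) fits (5, 4, 4); releases (1, 0, 0), pool now (6, 4, 4)
  blocked: delta wants (4, 5, 1), pool (6, 4, 4) — not enough r2
  blocked: foxtrot wants (1, 6, 2), pool (6, 4, 4) — not enough r2
  blocked: india wants (4, 6, 2), pool (6, 4, 4) — not enough r2
Processes that can never finish: delta, foxtrot and india.


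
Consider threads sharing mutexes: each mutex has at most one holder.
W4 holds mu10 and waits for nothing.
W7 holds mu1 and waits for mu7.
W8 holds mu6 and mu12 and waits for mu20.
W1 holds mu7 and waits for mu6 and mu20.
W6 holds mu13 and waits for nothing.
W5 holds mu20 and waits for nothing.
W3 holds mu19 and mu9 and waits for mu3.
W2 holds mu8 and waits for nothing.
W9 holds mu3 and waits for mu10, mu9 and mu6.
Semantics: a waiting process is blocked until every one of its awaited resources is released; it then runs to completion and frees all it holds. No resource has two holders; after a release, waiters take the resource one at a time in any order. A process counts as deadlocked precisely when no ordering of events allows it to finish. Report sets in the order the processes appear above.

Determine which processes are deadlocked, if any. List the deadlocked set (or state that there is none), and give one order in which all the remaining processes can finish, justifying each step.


Deadlocked: W3 and W9.
Key observation: the waits loop around W3 -> W9 -> W3 with no way out; no other process is dragged down with it.
A valid finishing order for the others: W4, W2, W5, W6, W8, W1, W7.
Walking it through:
  run W4 (it waits on nothing); releases mu10
  run W2 (it waits on nothing); releases mu8
  run W5 (it waits on nothing); releases mu20
  run W6 (it waits on nothing); releases mu13
  W8 waits on mu20 — all released -> runs and releases mu6 and mu12
  W1 waits on mu6 and mu20 — all released -> runs and releases mu7
  W7 waits on mu7 — all released -> runs and releases mu1


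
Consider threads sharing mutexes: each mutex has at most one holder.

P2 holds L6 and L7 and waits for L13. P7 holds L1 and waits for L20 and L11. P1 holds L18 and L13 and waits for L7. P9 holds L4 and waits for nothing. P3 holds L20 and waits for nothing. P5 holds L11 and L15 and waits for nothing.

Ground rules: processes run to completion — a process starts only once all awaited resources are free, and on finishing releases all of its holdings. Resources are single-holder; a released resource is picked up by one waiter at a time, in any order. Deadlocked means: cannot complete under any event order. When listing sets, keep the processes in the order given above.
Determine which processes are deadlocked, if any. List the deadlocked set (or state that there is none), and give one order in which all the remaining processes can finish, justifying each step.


The deadlocked set is P2 and P1.
Key observation: the knot is the closed ring of waits P2 -> P1 -> P2; no other process is dragged down with it.
One completion order for the rest: P5, P3, P9, P7.
Step-by-step check:
  P5 waits on nothing -> runs at once and releases L11 and L15
  P3 waits on nothing -> runs at once and releases L20
  P9 waits on nothing -> runs at once and releases L4
  P7 waits on L20 and L11 — all released -> runs and releases L1


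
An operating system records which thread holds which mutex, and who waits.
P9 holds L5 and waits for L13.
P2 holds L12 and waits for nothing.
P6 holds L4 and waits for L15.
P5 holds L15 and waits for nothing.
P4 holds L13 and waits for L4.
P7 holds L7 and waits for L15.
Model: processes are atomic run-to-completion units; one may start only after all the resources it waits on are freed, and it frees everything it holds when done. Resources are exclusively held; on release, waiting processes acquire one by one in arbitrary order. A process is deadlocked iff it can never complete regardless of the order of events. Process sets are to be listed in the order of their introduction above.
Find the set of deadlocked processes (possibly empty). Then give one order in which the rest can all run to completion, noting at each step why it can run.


The deadlocked set is empty.
Key observation: no waiting chain loops back on itself — every chain ends at a process that waits on nothing, so everyone eventually runs.
One completion order for the rest: P5, P2, P6, P4, P9, P7.
Step-by-step check:
  run P5 (it waits on nothing); releases L15
  run P2 (it waits on nothing); releases L12
  run P6 (all its waits — L15 — are resolved); releases L4
  run P4 (all its waits — L4 — are resolved); releases L13
  run P9 (all its waits — L13 — are resolved); releases L5
  run P7 (all its waits — L15 — are resolved); releases L7


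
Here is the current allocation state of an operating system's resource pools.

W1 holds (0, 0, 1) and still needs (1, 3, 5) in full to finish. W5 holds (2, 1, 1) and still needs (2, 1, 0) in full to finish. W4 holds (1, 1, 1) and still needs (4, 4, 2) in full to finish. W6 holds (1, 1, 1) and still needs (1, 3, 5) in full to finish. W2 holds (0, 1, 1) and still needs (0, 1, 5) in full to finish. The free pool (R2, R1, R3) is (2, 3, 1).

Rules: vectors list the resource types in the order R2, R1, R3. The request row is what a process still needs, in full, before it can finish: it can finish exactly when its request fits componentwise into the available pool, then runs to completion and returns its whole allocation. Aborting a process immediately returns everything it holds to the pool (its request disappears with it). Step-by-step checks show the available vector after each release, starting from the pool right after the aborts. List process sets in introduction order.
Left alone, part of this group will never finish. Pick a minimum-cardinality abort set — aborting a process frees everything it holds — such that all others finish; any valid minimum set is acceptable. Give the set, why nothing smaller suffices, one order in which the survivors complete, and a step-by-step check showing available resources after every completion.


The answer: abort W1 and W6.
Key observation: aborting W1 and W6 returns (1, 1, 2), and W2 — hopeless before — runs at step 3 with the returned capacity in the pool.
Minimality, checking each single-abort alternative: W1 alone leaves W6 blocked (short on R3); W5 alone leaves W1 blocked (short on R3); W4 alone leaves W1 blocked (short on R3); W6 alone leaves W1 blocked (short on R3); W2 alone leaves W1 blocked (short on R3).
Survivors finish in the order: W5, W4, W2. Step-by-step check (pool after the aborts first):
  pool = (3, 4, 3)
  W5: need (2, 1, 0) fits (3, 4, 3); releases (2, 1, 1), pool now (5, 5, 4)
  W4: need (4, 4, 2) fits (5, 5, 4); releases (1, 1, 1), pool now (6, 6, 5)
  W2: need (0, 1, 5) fits (6, 6, 5); releases (0, 1, 1), pool now (6, 7, 6)


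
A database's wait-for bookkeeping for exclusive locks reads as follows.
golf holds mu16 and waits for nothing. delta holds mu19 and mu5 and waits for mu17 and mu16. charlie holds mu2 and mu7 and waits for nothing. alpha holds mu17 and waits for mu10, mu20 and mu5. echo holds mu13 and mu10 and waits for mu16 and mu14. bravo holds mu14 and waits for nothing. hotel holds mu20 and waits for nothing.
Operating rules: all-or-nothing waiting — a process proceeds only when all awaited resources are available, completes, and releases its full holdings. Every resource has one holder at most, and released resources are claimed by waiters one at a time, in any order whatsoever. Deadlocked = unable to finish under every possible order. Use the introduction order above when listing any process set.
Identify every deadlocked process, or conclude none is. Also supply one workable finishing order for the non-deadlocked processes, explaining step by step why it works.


Deadlocked: delta and alpha.
Key observation: the cycle delta -> alpha -> delta can never break — each member waits on the next; no other process is dragged down with it.
The rest can finish in the order hotel, bravo, charlie, golf, echo.
Verifying each step:
  hotel waits on nothing -> runs at once and releases mu20
  bravo waits on nothing -> runs at once and releases mu14
  charlie waits on nothing -> runs at once and releases mu2 and mu7
  golf waits on nothing -> runs at once and releases mu16
  echo: everything it awaited (mu16 and mu14) is free; runs, freeing mu13 and mu10


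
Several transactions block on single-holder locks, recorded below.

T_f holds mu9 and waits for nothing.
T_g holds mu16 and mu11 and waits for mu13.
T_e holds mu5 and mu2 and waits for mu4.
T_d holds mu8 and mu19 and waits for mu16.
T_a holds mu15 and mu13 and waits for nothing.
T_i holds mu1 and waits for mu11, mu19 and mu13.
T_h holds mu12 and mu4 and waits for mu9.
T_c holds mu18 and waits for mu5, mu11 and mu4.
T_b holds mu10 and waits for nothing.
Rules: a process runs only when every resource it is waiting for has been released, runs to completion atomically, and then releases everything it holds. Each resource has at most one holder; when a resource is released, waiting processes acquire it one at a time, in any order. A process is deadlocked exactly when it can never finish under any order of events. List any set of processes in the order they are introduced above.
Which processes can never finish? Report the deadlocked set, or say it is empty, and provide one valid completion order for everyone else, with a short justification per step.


Nothing here is deadlocked.
Key observation: the wait relation is loop-free; peeling off processes with no waits unwinds the whole state.
One completion order for the rest: T_a, T_g, T_f, T_d, T_h, T_i, T_e, T_b, T_c.
Walking it through:
  T_a waits on nothing -> runs at once and releases mu15 and mu13
  run T_g (all its waits — mu13 — are resolved); releases mu16 and mu11
  T_f waits on nothing -> runs at once and releases mu9
  run T_d (all its waits — mu16 — are resolved); releases mu8 and mu19
  run T_h (all its waits — mu9 — are resolved); releases mu12 and mu4
  run T_i (all its waits — mu11, mu19 and mu13 — are resolved); releases mu1
  run T_e (all its waits — mu4 — are resolved); releases mu5 and mu2
  T_b waits on nothing -> runs at once and releases mu10
  run T_c (all its waits — mu5, mu11 and mu4 — are resolved); releases mu18


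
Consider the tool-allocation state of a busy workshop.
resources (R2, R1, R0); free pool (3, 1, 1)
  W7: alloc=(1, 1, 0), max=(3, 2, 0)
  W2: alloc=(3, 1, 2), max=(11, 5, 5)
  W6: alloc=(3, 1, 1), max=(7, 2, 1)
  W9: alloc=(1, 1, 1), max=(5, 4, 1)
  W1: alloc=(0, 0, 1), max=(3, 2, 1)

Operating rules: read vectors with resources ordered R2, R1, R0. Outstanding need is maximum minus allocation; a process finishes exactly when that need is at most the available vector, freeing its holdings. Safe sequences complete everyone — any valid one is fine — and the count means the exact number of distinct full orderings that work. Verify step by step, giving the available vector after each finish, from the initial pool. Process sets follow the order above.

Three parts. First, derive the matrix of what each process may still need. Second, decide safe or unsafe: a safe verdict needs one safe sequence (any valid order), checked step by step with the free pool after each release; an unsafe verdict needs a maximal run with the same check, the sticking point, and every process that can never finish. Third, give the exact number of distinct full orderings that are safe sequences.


(1) Need matrix, components ordered R2, R1, R0:
  W7: (2, 1, 0)
  W2: (8, 4, 3)
  W6: (4, 1, 0)
  W9: (4, 3, 0)
  W1: (3, 2, 0)
(2) The state is SAFE; one workable sequence: W7, W6, W9, W2, W1.
Key observation: W7 is the earliest step where a requested resource binds exactly: need (2, 1, 0), pool (3, 1, 1) at its turn.
Check, step by step:
  pool = (3, 1, 1)
  W7: need (2, 1, 0) fits (3, 1, 1); releases (1, 1, 0), pool now (4, 2, 1)
  W6: need (4, 1, 0) fits (4, 2, 1); releases (3, 1, 1), pool now (7, 3, 2)
  W9: need (4, 3, 0) fits (7, 3, 2); releases (1, 1, 1), pool now (8, 4, 3)
  W2: need (8, 4, 3) fits (8, 4, 3); releases (3, 1, 2), pool now (11, 5, 5)
  W1: need (3, 2, 0) fits (11, 5, 5); releases (0, 0, 1), pool now (11, 5, 6)
(3) Precisely 4 of the possible complete orderings are safe sequences.


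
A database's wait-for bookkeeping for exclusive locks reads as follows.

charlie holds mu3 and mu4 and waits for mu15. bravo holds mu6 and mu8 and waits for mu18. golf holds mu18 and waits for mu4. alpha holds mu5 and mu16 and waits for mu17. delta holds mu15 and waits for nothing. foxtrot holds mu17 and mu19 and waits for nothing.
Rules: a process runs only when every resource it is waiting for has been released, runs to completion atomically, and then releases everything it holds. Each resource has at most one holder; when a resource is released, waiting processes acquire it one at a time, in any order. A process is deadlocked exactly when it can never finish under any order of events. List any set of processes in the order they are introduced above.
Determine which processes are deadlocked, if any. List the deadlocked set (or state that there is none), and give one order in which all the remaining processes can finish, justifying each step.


Nothing here is deadlocked.
Key observation: although several processes wait, no cycle exists — each chain bottoms out at a free runner.
A valid finishing order for the others: foxtrot, delta, charlie, alpha, golf, bravo.
Step-by-step check:
  run foxtrot (it waits on nothing); releases mu17 and mu19
  run delta (it waits on nothing); releases mu15
  charlie waits on mu15 — all released -> runs and releases mu3 and mu4
  alpha waits on mu17 — all released -> runs and releases mu5 and mu16
  golf waits on mu4 — all released -> runs and releases mu18
  bravo waits on mu18 — all released -> runs and releases mu6 and mu8


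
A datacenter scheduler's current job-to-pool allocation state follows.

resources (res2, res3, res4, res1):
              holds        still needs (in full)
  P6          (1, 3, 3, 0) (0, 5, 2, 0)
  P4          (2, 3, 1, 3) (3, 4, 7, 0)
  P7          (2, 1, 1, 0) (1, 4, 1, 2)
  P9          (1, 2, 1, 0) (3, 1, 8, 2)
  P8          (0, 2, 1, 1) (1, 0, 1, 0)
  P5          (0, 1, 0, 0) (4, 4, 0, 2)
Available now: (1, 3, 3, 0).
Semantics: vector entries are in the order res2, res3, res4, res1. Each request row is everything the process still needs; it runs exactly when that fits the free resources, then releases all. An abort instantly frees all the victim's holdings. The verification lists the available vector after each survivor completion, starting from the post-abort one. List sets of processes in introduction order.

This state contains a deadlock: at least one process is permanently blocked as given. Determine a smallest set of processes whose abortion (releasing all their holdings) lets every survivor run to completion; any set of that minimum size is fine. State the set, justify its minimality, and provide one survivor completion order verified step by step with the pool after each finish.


Minimum abort set: P7.
Key observation: aborting P7 returns (2, 1, 1, 0), and P4 — hopeless before — runs at step 3 with the returned capacity in the pool.
Minimality: the empty abort set fails — the state is deadlocked as it stands.
The survivors complete as P8, P6, P4, P5, P9. Walking it through (starting from the post-abort pool):
  pool = (3, 4, 4, 0)
  P8 needs (1, 0, 1, 0) <= (3, 4, 4, 0) -> finishes; pool += (0, 2, 1, 1) = (3, 6, 5, 1)
  P6 needs (0, 5, 2, 0) <= (3, 6, 5, 1) -> finishes; pool += (1, 3, 3, 0) = (4, 9, 8, 1)
  P4 needs (3, 4, 7, 0) <= (4, 9, 8, 1) -> finishes; pool += (2, 3, 1, 3) = (6, 12, 9, 4)
  P5 needs (4, 4, 0, 2) <= (6, 12, 9, 4) -> finishes; pool += (0, 1, 0, 0) = (6, 13, 9, 4)
  P9 needs (3, 1, 8, 2) <= (6, 13, 9, 4) -> finishes; pool += (1, 2, 1, 0) = (7, 15, 10, 4)
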